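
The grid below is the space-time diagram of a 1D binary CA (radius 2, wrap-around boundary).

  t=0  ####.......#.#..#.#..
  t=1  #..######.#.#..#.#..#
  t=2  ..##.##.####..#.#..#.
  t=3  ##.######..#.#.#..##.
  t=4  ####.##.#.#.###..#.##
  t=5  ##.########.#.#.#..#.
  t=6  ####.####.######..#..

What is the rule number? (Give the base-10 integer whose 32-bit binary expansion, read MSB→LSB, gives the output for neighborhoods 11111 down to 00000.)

3186566301

  [31] ##### => #  t=1,i=5
  [30] ####. => .  t=0,i=2
  [29] ###.# => #  t=1,i=8
  [28] ###.. => #  t=0,i=3
  [27] ##.## => #  t=2,i=4
  [26] ##.#. => #  t=1,i=9
  [25] ##..# => .  t=1,i=1
  [24] ##... => #  t=0,i=4
  [23] #.### => #  t=2,i=8
  [22] #.##. => #  t=2,i=5
  [21] #.#.# => #  t=1,i=10
  [20] #.#.. => .  t=0,i=13
  [19] #..## => #  t=0,i=20
  [18] #..#. => #  t=0,i=15
  [17] #...# => #  t=2,i=0
  [16] #.... => #  t=0,i=5
  [15] .#### => .  t=0,i=1
  [14] .###. => .  t=4,i=13
  [13] .##.# => #  t=2,i=3
  [12] .##.. => .  t=1,i=0
  [11] .#.## => .  t=4,i=11
  [10] .#.#. => #  t=0,i=12
  [9] .#..# => .  t=0,i=14
  [8] .#... => .  t=2,i=20
  [7] ..### => #  t=0,i=0
  [6] ..##. => .  t=1,i=20
  [5] ..#.# => .  t=0,i=11
  [4] ..#.. => #  t=2,i=19
  [3] ...## => #  t=2,i=1
  [2] ...#. => #  t=0,i=10
  [1] ....# => .  t=0,i=9
  [0] ..... => #  t=0,i=6
  bits 10111101111011110010010010011101 = 3186566301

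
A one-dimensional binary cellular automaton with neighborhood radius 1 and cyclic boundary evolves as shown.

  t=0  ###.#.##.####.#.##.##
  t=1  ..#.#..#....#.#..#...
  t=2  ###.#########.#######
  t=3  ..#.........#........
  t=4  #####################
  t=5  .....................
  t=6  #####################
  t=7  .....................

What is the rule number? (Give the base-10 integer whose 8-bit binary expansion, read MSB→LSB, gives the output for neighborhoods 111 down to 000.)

  ### -> .   bit 7 = 0  t=0,i=0
  ##. -> #   bit 6 = 1  t=0,i=2
  #.# -> .   bit 5 = 0  t=0,i=3
  #.. -> #   bit 4 = 1  t=1,i=5
  .## -> .   bit 3 = 0  t=0,i=6
  .#. -> #   bit 2 = 1  t=0,i=4
  ..# -> #   bit 1 = 1  t=1,i=1
  ... -> #   bit 0 = 1  t=1,i=0
  bits 01010111 = 87

87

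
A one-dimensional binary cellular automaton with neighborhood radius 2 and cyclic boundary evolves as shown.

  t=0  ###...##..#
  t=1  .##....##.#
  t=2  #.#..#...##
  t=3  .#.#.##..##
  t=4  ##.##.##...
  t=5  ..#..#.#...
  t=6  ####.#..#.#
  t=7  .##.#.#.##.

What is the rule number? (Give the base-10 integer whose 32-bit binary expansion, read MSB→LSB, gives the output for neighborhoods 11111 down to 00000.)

  [31] ##### => #  t=6,i=1
  [30] ####. => #  t=0,i=1
  [29] ###.# => .  t=2,i=0
  [28] ###.. => #  t=0,i=2
  [27] ##.## => #  t=4,i=2
  [26] ##.#. => #  t=1,i=9
  [25] ##..# => #  t=0,i=8
  [24] ##... => .  t=0,i=3
  [23] #.### => .  t=6,i=10
  [22] #.##. => .  t=1,i=1
  [21] #.#.# => #  t=1,i=10
  [20] #.#.. => .  t=2,i=2
  [19] #..## => .  t=0,i=9
  [18] #..#. => .  t=2,i=4
  [17] #...# => .  t=0,i=4
  [16] #.... => .  t=1,i=4
  [15] .#### => .  t=0,i=0
  [14] .###. => #  t=2,i=10
  [13] .##.# => .  t=1,i=8
  [12] .##.. => #  t=0,i=7
  [11] .#.## => #  t=1,i=0
  [10] .#.#. => .  t=3,i=2
  [9] .#..# => #  t=2,i=3
  [8] .#... => #  t=2,i=6
  [7] ..### => #  t=0,i=10
  [6] ..##. => .  t=0,i=6
  [5] ..#.# => #  t=5,i=5
  [4] ..#.. => #  t=2,i=5
  [3] ...## => .  t=0,i=5
  [2] ...#. => #  t=5,i=1
  [1] ....# => #  t=1,i=5
  [0] ..... => #  t=5,i=10
  bits 11011110001000000101101110110111 = 3726662583

3726662583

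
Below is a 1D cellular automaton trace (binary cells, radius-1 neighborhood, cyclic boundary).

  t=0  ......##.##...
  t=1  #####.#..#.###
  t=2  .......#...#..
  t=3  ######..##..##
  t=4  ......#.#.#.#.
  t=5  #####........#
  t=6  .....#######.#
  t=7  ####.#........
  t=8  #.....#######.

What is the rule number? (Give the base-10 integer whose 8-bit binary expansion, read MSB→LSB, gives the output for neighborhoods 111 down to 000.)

25

  ###|.  b7=0 t=1,i=0
  ##.|.  b6=0 t=0,i=7
  #.#|.  b5=0 t=0,i=8
  #..|#  b4=1 t=0,i=11
  .##|#  b3=1 t=0,i=6
  .#.|.  b2=0 t=1,i=6
  ..#|.  b1=0 t=0,i=5
  ...|#  b0=1 t=0,i=0
  bits 00011001 = 25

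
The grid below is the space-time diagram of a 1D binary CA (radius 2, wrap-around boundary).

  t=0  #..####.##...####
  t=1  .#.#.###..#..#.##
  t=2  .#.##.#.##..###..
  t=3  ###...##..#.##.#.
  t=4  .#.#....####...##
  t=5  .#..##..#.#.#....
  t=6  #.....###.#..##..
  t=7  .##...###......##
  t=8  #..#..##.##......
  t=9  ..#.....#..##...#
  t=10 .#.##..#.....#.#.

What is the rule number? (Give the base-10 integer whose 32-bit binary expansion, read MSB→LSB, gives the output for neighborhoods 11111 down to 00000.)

3945089444

  #####|#  b31=1 t=0,i=15
  ####.|#  b30=1 t=0,i=5
  ###.#|#  b29=1 t=0,i=6
  ###..|.  b28=0 t=0,i=0
  ##.##|#  b27=1 t=0,i=7
  ##.#.|.  b26=0 t=1,i=0
  ##..#|#  b25=1 t=0,i=1
  ##...|#  b24=1 t=0,i=10
  #.###|.  b23=0 t=1,i=5
  #.##.|.  b22=0 t=0,i=8
  #.#.#|#  b21=1 t=1,i=1
  #.#..|.  b20=0 t=4,i=3
  #..##|.  b19=0 t=0,i=2
  #..#.|#  b18=1 t=1,i=9
  #...#|.  b17=0 t=0,i=11
  #....|#  b16=1 t=4,i=5
  .####|.  b15=0 t=0,i=4
  .###.|#  b14=1 t=1,i=6
  .##.#|.  b13=0 t=1,i=16
  .##..|.  b12=0 t=0,i=9
  .#.##|#  b11=1 t=1,i=4
  .#.#.|.  b10=0 t=1,i=2
  .#..#|.  b9=0 t=1,i=11
  .#...|#  b8=1 t=4,i=4
  ..###|#  b7=1 t=0,i=3
  ..##.|.  b6=0 t=3,i=6
  ..#.#|#  b5=1 t=1,i=13
  ..#..|.  b4=0 t=1,i=10
  ...##|.  b3=0 t=0,i=12
  ...#.|#  b2=1 t=2,i=0
  ....#|.  b1=0 t=4,i=6
  .....|.  b0=0 t=5,i=15
  bits 11101011001001010100100110100100 = 3945089444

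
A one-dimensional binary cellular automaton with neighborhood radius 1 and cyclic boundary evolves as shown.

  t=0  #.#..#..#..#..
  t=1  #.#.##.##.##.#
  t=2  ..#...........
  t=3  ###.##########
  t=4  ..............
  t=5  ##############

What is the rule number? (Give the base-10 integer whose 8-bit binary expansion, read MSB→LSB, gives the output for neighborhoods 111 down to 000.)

7

  ###|.  b7=0 t=3,i=0
  ##.|.  b6=0 t=1,i=0
  #.#|.  b5=0 t=0,i=1
  #..|.  b4=0 t=0,i=3
  .##|.  b3=0 t=1,i=4
  .#.|#  b2=1 t=0,i=0
  ..#|#  b1=1 t=0,i=4
  ...|#  b0=1 t=2,i=0
  bits 00000111 = 7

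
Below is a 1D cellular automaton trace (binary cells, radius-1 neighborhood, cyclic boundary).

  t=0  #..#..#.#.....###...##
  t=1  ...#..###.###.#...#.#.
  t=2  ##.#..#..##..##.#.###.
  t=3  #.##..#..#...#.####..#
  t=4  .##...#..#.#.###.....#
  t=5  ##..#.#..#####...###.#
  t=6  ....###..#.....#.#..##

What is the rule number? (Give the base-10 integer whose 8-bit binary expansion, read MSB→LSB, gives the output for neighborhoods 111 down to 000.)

45

  nb ###: next=.  (t=0,i=15, bit7=0)
  nb ##.: next=.  (t=0,i=0, bit6=0)
  nb #.#: next=#  (t=0,i=7, bit5=1)
  nb #..: next=.  (t=0,i=1, bit4=0)
  nb .##: next=#  (t=0,i=14, bit3=1)
  nb .#.: next=#  (t=0,i=3, bit2=1)
  nb ..#: next=.  (t=0,i=2, bit1=0)
  nb ...: next=#  (t=0,i=10, bit0=1)
  bits 00101101 = 45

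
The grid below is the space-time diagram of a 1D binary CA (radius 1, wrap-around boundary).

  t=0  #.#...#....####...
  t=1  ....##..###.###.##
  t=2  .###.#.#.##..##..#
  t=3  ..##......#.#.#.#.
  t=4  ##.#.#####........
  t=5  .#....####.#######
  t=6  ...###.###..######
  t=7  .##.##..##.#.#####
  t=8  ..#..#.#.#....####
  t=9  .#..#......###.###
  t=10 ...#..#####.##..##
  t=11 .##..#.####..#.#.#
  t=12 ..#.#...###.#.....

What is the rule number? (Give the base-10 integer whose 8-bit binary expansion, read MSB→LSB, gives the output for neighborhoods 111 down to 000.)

  [7] ### => #  t=0,i=12
  [6] ##. => #  t=0,i=14
  [5] #.# => .  t=0,i=1
  [4] #.. => .  t=0,i=3
  [3] .## => .  t=0,i=11
  [2] .#. => .  t=0,i=0
  [1] ..# => #  t=0,i=5
  [0] ... => #  t=0,i=4
  bits 11000011 = 195

195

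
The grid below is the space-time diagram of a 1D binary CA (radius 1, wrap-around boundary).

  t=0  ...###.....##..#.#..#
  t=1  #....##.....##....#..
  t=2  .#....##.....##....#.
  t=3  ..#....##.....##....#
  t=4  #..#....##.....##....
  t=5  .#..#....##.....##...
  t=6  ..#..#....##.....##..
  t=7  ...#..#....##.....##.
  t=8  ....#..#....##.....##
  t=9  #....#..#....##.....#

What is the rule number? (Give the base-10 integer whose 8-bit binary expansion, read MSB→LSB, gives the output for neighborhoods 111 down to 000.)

  ### -> .   bit 7 = 0  t=0,i=4
  ##. -> #   bit 6 = 1  t=0,i=5
  #.# -> .   bit 5 = 0  t=0,i=16
  #.. -> #   bit 4 = 1  t=0,i=0
  .## -> .   bit 3 = 0  t=0,i=3
  .#. -> .   bit 2 = 0  t=0,i=15
  ..# -> .   bit 1 = 0  t=0,i=2
  ... -> .   bit 0 = 0  t=0,i=1
  bits 01010000 = 80

80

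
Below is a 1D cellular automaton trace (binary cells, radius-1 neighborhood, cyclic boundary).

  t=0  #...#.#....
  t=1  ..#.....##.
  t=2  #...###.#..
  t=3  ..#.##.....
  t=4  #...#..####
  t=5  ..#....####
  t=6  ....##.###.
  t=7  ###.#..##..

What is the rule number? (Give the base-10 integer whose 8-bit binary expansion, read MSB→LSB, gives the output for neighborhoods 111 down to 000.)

  ###|#  b7=1 t=2,i=5
  ##.|.  b6=0 t=1,i=9
  #.#|.  b5=0 t=0,i=5
  #..|.  b4=0 t=0,i=1
  .##|#  b3=1 t=1,i=8
  .#.|.  b2=0 t=0,i=0
  ..#|.  b1=0 t=0,i=3
  ...|#  b0=1 t=0,i=2
  bits 10001001 = 137

137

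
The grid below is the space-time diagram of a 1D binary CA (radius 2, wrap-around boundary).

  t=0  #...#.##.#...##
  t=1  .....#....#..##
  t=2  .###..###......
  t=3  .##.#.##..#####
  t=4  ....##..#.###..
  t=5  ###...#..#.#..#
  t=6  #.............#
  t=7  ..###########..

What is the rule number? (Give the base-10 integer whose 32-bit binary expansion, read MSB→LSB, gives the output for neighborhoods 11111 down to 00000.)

2183252355

  ##### -> #   bit 31 = 1  t=3,i=12
  ####. -> .   bit 30 = 0  t=3,i=13
  ###.# -> .   bit 29 = 0  t=3,i=14
  ###.. -> .   bit 28 = 0  t=0,i=0
  ##.## -> .   bit 27 = 0  t=3,i=0
  ##.#. -> .   bit 26 = 0  t=0,i=8
  ##..# -> #   bit 25 = 1  t=2,i=4
  ##... -> .   bit 24 = 0  t=0,i=1
  #.### -> .   bit 23 = 0  t=4,i=10
  #.##. -> .   bit 22 = 0  t=0,i=6
  #.#.# -> #   bit 21 = 1  t=3,i=4
  #.#.. -> .   bit 20 = 0  t=0,i=9
  #..## -> .   bit 19 = 0  t=1,i=12
  #..#. -> .   bit 18 = 0  t=4,i=7
  #...# -> .   bit 17 = 0  t=0,i=2
  #.... -> #   bit 16 = 1  t=1,i=1
  .#### -> #   bit 15 = 1  t=3,i=11
  .###. -> #   bit 14 = 1  t=0,i=14
  .##.# -> .   bit 13 = 0  t=0,i=7
  .##.. -> .   bit 12 = 0  t=1,i=14
  .#.## -> #   bit 11 = 1  t=0,i=5
  .#.#. -> .   bit 10 = 0  t=5,i=10
  .#..# -> .   bit 9 = 0  t=1,i=11
  .#... -> #   bit 8 = 1  t=0,i=10
  ..### -> #   bit 7 = 1  t=0,i=13
  ..##. -> .   bit 6 = 0  t=1,i=13
  ..#.# -> .   bit 5 = 0  t=0,i=4
  ..#.. -> .   bit 4 = 0  t=1,i=5
  ...## -> .   bit 3 = 0  t=0,i=12
  ...#. -> .   bit 2 = 0  t=0,i=3
  ....# -> #   bit 1 = 1  t=1,i=3
  ..... -> #   bit 0 = 1  t=1,i=2
  bits 10000010001000011100100110000011 = 2183252355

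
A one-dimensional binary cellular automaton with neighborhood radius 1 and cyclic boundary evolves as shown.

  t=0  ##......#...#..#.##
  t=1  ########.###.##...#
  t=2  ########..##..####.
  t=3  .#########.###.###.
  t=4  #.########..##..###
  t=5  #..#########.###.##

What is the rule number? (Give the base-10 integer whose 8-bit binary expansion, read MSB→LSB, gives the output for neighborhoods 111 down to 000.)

211

  ###|#  b7=1 t=0,i=0
  ##.|#  b6=1 t=0,i=1
  #.#|.  b5=0 t=0,i=16
  #..|#  b4=1 t=0,i=2
  .##|.  b3=0 t=0,i=17
  .#.|.  b2=0 t=0,i=8
  ..#|#  b1=1 t=0,i=7
  ...|#  b0=1 t=0,i=3
  bits 11010011 = 211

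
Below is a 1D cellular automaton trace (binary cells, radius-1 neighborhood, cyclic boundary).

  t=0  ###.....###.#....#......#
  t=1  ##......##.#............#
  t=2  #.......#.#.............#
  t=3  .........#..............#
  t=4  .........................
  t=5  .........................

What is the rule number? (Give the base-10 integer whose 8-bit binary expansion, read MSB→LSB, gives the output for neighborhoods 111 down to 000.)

168

  [7] ### => #  t=0,i=0
  [6] ##. => .  t=0,i=2
  [5] #.# => #  t=0,i=11
  [4] #.. => .  t=0,i=3
  [3] .## => #  t=0,i=8
  [2] .#. => .  t=0,i=12
  [1] ..# => .  t=0,i=7
  [0] ... => .  t=0,i=4
  bits 10101000 = 168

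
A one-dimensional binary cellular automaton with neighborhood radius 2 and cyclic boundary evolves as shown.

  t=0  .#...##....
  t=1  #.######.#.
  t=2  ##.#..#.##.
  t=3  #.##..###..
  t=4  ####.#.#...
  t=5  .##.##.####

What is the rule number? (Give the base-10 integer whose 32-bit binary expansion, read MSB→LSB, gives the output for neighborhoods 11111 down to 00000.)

1165678957

  nb #####: next=.  (t=1,i=4, bit31=0)
  nb ####.: next=#  (t=1,i=6, bit30=1)
  nb ###.#: next=.  (t=1,i=7, bit29=0)
  nb ###..: next=.  (t=3,i=8, bit28=0)
  nb ##.##: next=.  (t=2,i=10, bit27=0)
  nb ##.#.: next=#  (t=1,i=8, bit26=1)
  nb ##..#: next=.  (t=3,i=4, bit25=0)
  nb ##...: next=#  (t=0,i=7, bit24=1)
  nb #.###: next=.  (t=1,i=2, bit23=0)
  nb #.##.: next=#  (t=2,i=0, bit22=1)
  nb #.#.#: next=#  (t=1,i=0, bit21=1)
  nb #.#..: next=#  (t=2,i=3, bit20=1)
  nb #..##: next=#  (t=3,i=5, bit19=1)
  nb #..#.: next=.  (t=2,i=5, bit18=0)
  nb #...#: next=#  (t=0,i=3, bit17=1)
  nb #....: next=.  (t=0,i=8, bit16=0)
  nb .####: next=#  (t=1,i=3, bit15=1)
  nb .###.: next=#  (t=3,i=7, bit14=1)
  nb .##.#: next=.  (t=2,i=1, bit13=0)
  nb .##..: next=#  (t=0,i=6, bit12=1)
  nb .#.##: next=#  (t=1,i=1, bit11=1)
  nb .#.#.: next=.  (t=1,i=10, bit10=0)
  nb .#..#: next=.  (t=2,i=4, bit9=0)
  nb .#...: next=#  (t=0,i=2, bit8=1)
  nb ..###: next=.  (t=3,i=6, bit7=0)
  nb ..##.: next=#  (t=0,i=5, bit6=1)
  nb ..#.#: next=#  (t=2,i=6, bit5=1)
  nb ..#..: next=.  (t=0,i=1, bit4=0)
  nb ...##: next=#  (t=0,i=4, bit3=1)
  nb ...#.: next=#  (t=0,i=0, bit2=1)
  nb ....#: next=.  (t=0,i=10, bit1=0)
  nb .....: next=#  (t=0,i=9, bit0=1)
  bits 01000101011110101101100101101101 = 1165678957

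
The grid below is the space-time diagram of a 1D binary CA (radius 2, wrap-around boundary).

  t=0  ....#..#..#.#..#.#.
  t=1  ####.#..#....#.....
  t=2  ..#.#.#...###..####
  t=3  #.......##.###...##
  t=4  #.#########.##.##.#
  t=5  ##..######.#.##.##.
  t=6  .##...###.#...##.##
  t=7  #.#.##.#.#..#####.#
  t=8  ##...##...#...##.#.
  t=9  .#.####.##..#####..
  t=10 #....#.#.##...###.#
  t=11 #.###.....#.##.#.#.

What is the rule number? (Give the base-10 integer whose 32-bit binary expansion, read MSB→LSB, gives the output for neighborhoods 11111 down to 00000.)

  ##### -> #   bit 31 = 1  t=4,i=4
  ####. -> #   bit 30 = 1  t=1,i=2
  ###.# -> .   bit 29 = 0  t=1,i=3
  ###.. -> #   bit 28 = 1  t=2,i=12
  ##.## -> #   bit 27 = 1  t=3,i=10
  ##.#. -> #   bit 26 = 1  t=1,i=4
  ##..# -> #   bit 25 = 1  t=2,i=0
  ##... -> .   bit 24 = 0  t=3,i=1
  #.### -> .   bit 23 = 0  t=3,i=11
  #.##. -> .   bit 22 = 0  t=4,i=12
  #.#.# -> .   bit 21 = 0  t=2,i=4
  #.#.. -> .   bit 20 = 0  t=0,i=12
  #..## -> .   bit 19 = 0  t=2,i=14
  #..#. -> .   bit 18 = 0  t=0,i=6
  #...# -> #   bit 17 = 1  t=2,i=8
  #.... -> #   bit 16 = 1  t=0,i=0
  .#### -> .   bit 15 = 0  t=1,i=1
  .###. -> #   bit 14 = 1  t=2,i=11
  .##.# -> #   bit 13 = 1  t=3,i=9
  .##.. -> #   bit 12 = 1  t=5,i=1
  .#.## -> .   bit 11 = 0  t=5,i=12
  .#.#. -> .   bit 10 = 0  t=0,i=11
  .#..# -> #   bit 9 = 1  t=0,i=5
  .#... -> .   bit 8 = 0  t=0,i=18
  ..### -> .   bit 7 = 0  t=1,i=0
  ..##. -> #   bit 6 = 1  t=3,i=8
  ..#.# -> .   bit 5 = 0  t=0,i=10
  ..#.. -> .   bit 4 = 0  t=0,i=4
  ...## -> #   bit 3 = 1  t=1,i=18
  ...#. -> #   bit 2 = 1  t=0,i=3
  ....# -> #   bit 1 = 1  t=0,i=2
  ..... -> #   bit 0 = 1  t=0,i=1
  bits 11011110000000110111001001001111 = 3724767823

3724767823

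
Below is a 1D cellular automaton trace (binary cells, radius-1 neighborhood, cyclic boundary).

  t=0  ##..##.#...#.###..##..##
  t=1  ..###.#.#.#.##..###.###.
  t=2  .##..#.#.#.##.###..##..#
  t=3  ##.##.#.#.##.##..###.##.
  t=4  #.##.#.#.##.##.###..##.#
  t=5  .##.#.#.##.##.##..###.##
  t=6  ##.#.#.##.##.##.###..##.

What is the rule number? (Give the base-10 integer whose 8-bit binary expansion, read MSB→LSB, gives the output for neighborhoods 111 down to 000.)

  ### -> .   bit 7 = 0  t=0,i=0
  ##. -> .   bit 6 = 0  t=0,i=1
  #.# -> #   bit 5 = 1  t=0,i=6
  #.. -> #   bit 4 = 1  t=0,i=2
  .## -> #   bit 3 = 1  t=0,i=4
  .#. -> .   bit 2 = 0  t=0,i=7
  ..# -> #   bit 1 = 1  t=0,i=3
  ... -> .   bit 0 = 0  t=0,i=9
  bits 00111010 = 58

58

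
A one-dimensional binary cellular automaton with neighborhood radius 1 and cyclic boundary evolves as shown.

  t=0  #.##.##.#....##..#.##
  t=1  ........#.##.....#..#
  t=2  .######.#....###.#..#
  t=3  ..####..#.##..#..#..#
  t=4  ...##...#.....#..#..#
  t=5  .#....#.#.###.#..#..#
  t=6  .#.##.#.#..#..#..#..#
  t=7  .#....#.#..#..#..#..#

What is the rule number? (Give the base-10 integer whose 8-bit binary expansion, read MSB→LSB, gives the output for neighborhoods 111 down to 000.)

  ### -> #   bit 7 = 1  t=0,i=20
  ##. -> .   bit 6 = 0  t=0,i=0
  #.# -> .   bit 5 = 0  t=0,i=1
  #.. -> .   bit 4 = 0  t=0,i=9
  .## -> .   bit 3 = 0  t=0,i=2
  .#. -> #   bit 2 = 1  t=0,i=8
  ..# -> .   bit 1 = 0  t=0,i=12
  ... -> #   bit 0 = 1  t=0,i=10
  bits 10000101 = 133

133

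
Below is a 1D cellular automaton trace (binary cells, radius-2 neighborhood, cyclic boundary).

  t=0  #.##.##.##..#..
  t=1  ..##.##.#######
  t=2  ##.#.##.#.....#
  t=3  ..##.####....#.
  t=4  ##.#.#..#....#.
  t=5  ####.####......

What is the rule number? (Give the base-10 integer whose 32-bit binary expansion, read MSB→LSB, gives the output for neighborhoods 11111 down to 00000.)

  [31] ##### => .  t=1,i=10
  [30] ####. => .  t=1,i=13
  [29] ###.# => .  t=2,i=1
  [28] ###.. => #  t=1,i=14
  [27] ##.## => .  t=0,i=4
  [26] ##.#. => #  t=2,i=2
  [25] ##..# => #  t=0,i=10
  [24] ##... => .  t=3,i=9
  [23] #.### => #  t=1,i=8
  [22] #.##. => #  t=0,i=2
  [21] #.#.# => #  t=2,i=3
  [20] #.#.. => #  t=2,i=8
  [19] #..## => #  t=1,i=1
  [18] #..#. => #  t=0,i=11
  [17] #...# => #  t=3,i=0
  [16] #.... => .  t=2,i=10
  [15] .#### => .  t=1,i=9
  [14] .###. => .  t=2,i=0
  [13] .##.# => #  t=0,i=3
  [12] .##.. => #  t=0,i=9
  [11] .#.## => .  t=0,i=1
  [10] .#.#. => .  t=4,i=4
  [9] .#..# => #  t=0,i=13
  [8] .#... => .  t=2,i=9
  [7] ..### => .  t=2,i=14
  [6] ..##. => .  t=1,i=2
  [5] ..#.# => .  t=0,i=0
  [4] ..#.. => #  t=0,i=12
  [3] ...## => #  t=2,i=13
  [2] ...#. => .  t=3,i=12
  [1] ....# => .  t=2,i=12
  [0] ..... => .  t=2,i=11
  bits 00010110111111100011001000011000 = 385757720

385757720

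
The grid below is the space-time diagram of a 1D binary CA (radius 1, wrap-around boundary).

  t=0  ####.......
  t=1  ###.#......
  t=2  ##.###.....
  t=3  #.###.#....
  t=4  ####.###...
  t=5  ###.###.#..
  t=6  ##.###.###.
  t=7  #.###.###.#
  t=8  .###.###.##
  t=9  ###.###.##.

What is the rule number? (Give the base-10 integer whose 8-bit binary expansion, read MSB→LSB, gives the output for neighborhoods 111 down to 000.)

188

  ### -> #   bit 7 = 1  t=0,i=1
  ##. -> .   bit 6 = 0  t=0,i=3
  #.# -> #   bit 5 = 1  t=1,i=3
  #.. -> #   bit 4 = 1  t=0,i=4
  .## -> #   bit 3 = 1  t=0,i=0
  .#. -> #   bit 2 = 1  t=1,i=4
  ..# -> .   bit 1 = 0  t=0,i=10
  ... -> .   bit 0 = 0  t=0,i=5
  bits 10111100 = 188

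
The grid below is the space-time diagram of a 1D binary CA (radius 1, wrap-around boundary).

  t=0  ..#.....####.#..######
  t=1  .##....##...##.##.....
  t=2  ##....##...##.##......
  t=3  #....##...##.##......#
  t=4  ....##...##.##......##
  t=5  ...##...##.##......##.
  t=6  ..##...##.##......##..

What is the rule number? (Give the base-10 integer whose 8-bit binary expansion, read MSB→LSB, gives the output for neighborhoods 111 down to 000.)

46

  ###|.  b7=0 t=0,i=9
  ##.|.  b6=0 t=0,i=11
  #.#|#  b5=1 t=0,i=12
  #..|.  b4=0 t=0,i=0
  .##|#  b3=1 t=0,i=8
  .#.|#  b2=1 t=0,i=2
  ..#|#  b1=1 t=0,i=1
  ...|.  b0=0 t=0,i=4
  bits 00101110 = 46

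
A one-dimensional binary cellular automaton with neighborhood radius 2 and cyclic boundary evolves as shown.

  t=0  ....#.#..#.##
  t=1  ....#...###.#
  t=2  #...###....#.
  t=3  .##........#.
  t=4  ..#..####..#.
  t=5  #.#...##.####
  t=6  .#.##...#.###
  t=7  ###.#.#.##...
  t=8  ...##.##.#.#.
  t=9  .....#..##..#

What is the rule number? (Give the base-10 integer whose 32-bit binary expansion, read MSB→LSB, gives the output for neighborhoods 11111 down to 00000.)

3458636081

  nb #####: next=#  (t=5,i=11, bit31=1)
  nb ####.: next=#  (t=4,i=7, bit30=1)
  nb ###.#: next=.  (t=1,i=10, bit29=0)
  nb ###..: next=.  (t=2,i=6, bit28=0)
  nb ##.##: next=#  (t=5,i=8, bit27=1)
  nb ##.#.: next=#  (t=1,i=11, bit26=1)
  nb ##..#: next=#  (t=4,i=9, bit25=1)
  nb ##...: next=.  (t=0,i=0, bit24=0)
  nb #.###: next=.  (t=5,i=9, bit23=0)
  nb #.##.: next=.  (t=0,i=11, bit22=0)
  nb #.#.#: next=#  (t=6,i=1, bit21=1)
  nb #.#..: next=.  (t=0,i=6, bit20=0)
  nb #..##: next=.  (t=3,i=0, bit19=0)
  nb #..#.: next=#  (t=0,i=8, bit18=1)
  nb #...#: next=#  (t=1,i=6, bit17=1)
  nb #....: next=.  (t=0,i=1, bit16=0)
  nb .####: next=#  (t=4,i=6, bit15=1)
  nb .###.: next=.  (t=1,i=9, bit14=0)
  nb .##.#: next=.  (t=5,i=7, bit13=0)
  nb .##..: next=#  (t=0,i=12, bit12=1)
  nb .#.##: next=#  (t=0,i=10, bit11=1)
  nb .#.#.: next=.  (t=0,i=5, bit10=0)
  nb .#..#: next=.  (t=0,i=7, bit9=0)
  nb .#...: next=#  (t=1,i=0, bit8=1)
  nb ..###: next=.  (t=1,i=8, bit7=0)
  nb ..##.: next=.  (t=3,i=1, bit6=0)
  nb ..#.#: next=#  (t=0,i=4, bit5=1)
  nb ..#..: next=#  (t=1,i=4, bit4=1)
  nb ...##: next=.  (t=1,i=7, bit3=0)
  nb ...#.: next=.  (t=0,i=3, bit2=0)
  nb ....#: next=.  (t=0,i=2, bit1=0)
  nb .....: next=#  (t=3,i=5, bit0=1)
  bits 11001110001001101001100100110001 = 3458636081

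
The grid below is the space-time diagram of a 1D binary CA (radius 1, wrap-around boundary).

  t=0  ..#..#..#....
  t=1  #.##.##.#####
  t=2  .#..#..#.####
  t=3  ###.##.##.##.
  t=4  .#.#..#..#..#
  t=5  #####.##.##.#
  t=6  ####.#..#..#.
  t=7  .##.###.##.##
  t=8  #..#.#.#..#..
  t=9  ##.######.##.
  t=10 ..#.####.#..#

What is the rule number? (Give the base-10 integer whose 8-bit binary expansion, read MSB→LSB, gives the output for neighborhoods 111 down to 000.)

181

  nb ###: next=#  (t=1,i=9, bit7=1)
  nb ##.: next=.  (t=1,i=0, bit6=0)
  nb #.#: next=#  (t=1,i=1, bit5=1)
  nb #..: next=#  (t=0,i=3, bit4=1)
  nb .##: next=.  (t=1,i=2, bit3=0)
  nb .#.: next=#  (t=0,i=2, bit2=1)
  nb ..#: next=.  (t=0,i=1, bit1=0)
  nb ...: next=#  (t=0,i=0, bit0=1)
  bits 10110101 = 181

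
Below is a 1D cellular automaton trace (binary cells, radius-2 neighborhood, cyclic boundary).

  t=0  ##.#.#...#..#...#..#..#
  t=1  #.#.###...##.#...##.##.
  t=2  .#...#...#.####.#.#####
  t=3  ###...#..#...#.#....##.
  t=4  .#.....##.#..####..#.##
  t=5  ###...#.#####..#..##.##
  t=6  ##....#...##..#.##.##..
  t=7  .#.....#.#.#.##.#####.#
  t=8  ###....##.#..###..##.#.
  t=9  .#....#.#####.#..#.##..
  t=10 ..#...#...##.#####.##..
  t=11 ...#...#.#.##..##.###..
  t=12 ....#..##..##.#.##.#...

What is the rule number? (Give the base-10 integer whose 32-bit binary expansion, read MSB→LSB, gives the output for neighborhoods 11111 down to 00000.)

  [31] ##### => #  t=2,i=20
  [30] ####. => #  t=2,i=13
  [29] ###.# => .  t=0,i=1
  [28] ###.. => .  t=1,i=6
  [27] ##.## => #  t=1,i=19
  [26] ##.#. => #  t=0,i=2
  [25] ##..# => .  t=4,i=17
  [24] ##... => .  t=1,i=7
  [23] #.### => .  t=1,i=4
  [22] #.##. => #  t=1,i=20
  [21] #.#.# => .  t=0,i=3
  [20] #.#.. => #  t=0,i=5
  [19] #..## => #  t=0,i=21
  [18] #..#. => #  t=0,i=11
  [17] #...# => .  t=0,i=7
  [16] #.... => .  t=3,i=17
  [15] .#### => .  t=2,i=12
  [14] .###. => #  t=0,i=0
  [13] .##.# => #  t=1,i=11
  [12] .##.. => #  t=6,i=1
  [11] .#.## => .  t=1,i=3
  [10] .#.#. => #  t=0,i=4
  [9] .#..# => #  t=0,i=10
  [8] .#... => #  t=0,i=6
  [7] ..### => .  t=0,i=22
  [6] ..##. => .  t=1,i=10
  [5] ..#.# => #  t=2,i=9
  [4] ..#.. => .  t=0,i=9
  [3] ...## => #  t=1,i=9
  [2] ...#. => .  t=0,i=8
  [1] ....# => .  t=3,i=18
  [0] ..... => .  t=4,i=4
  bits 11001100010111000111011100101000 = 3428611880

3428611880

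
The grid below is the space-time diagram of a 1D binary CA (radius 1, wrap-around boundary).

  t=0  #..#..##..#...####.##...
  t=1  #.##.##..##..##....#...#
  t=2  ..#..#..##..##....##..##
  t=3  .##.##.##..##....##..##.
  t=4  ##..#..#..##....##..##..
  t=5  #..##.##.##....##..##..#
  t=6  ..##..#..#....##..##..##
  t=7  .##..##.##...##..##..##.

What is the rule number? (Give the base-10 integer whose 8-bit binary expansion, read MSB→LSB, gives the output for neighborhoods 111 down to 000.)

14

  [7] ### => .  t=0,i=15
  [6] ##. => .  t=0,i=7
  [5] #.# => .  t=0,i=18
  [4] #.. => .  t=0,i=1
  [3] .## => #  t=0,i=6
  [2] .#. => #  t=0,i=0
  [1] ..# => #  t=0,i=2
  [0] ... => .  t=0,i=12
  bits 00001110 = 14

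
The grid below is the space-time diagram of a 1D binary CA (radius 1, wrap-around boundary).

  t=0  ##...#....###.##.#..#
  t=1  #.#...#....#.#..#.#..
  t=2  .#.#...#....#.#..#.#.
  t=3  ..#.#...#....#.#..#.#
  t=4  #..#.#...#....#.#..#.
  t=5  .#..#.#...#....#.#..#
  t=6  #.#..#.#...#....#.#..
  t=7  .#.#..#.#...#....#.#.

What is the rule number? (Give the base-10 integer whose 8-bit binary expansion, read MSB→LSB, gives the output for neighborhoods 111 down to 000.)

  [7] ### => #  t=0,i=0
  [6] ##. => .  t=0,i=1
  [5] #.# => #  t=0,i=13
  [4] #.. => #  t=0,i=2
  [3] .## => .  t=0,i=10
  [2] .#. => .  t=0,i=5
  [1] ..# => .  t=0,i=4
  [0] ... => .  t=0,i=3
  bits 10110000 = 176

176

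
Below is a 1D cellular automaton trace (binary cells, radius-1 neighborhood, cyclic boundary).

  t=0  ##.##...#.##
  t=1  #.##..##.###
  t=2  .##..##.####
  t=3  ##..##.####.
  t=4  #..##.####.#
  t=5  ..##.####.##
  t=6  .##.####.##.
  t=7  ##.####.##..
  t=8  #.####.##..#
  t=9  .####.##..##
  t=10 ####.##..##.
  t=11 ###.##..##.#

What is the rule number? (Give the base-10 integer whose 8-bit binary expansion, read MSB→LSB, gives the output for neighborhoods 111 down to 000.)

  ###|#  b7=1 t=0,i=0
  ##.|.  b6=0 t=0,i=1
  #.#|#  b5=1 t=0,i=2
  #..|.  b4=0 t=0,i=5
  .##|#  b3=1 t=0,i=3
  .#.|.  b2=0 t=0,i=8
  ..#|#  b1=1 t=0,i=7
  ...|#  b0=1 t=0,i=6
  bits 10101011 = 171

171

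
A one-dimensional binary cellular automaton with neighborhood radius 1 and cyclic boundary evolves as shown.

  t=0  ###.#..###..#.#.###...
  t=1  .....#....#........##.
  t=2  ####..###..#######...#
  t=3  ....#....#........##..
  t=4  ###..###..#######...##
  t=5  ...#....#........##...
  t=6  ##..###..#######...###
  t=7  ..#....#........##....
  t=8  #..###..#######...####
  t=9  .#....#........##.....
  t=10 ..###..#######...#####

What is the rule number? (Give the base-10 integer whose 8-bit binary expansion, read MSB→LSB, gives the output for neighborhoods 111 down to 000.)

17

  ###|.  b7=0 t=0,i=1
  ##.|.  b6=0 t=0,i=2
  #.#|.  b5=0 t=0,i=3
  #..|#  b4=1 t=0,i=5
  .##|.  b3=0 t=0,i=0
  .#.|.  b2=0 t=0,i=4
  ..#|.  b1=0 t=0,i=6
  ...|#  b0=1 t=0,i=20
  bits 00010001 = 17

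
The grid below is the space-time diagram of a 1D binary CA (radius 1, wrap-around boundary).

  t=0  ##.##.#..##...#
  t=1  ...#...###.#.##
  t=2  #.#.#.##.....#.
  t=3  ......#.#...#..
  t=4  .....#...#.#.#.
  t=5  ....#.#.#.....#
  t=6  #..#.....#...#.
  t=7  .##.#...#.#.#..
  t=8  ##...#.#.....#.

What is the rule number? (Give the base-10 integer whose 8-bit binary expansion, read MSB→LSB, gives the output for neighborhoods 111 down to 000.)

26

  nb ###: next=.  (t=0,i=0, bit7=0)
  nb ##.: next=.  (t=0,i=1, bit6=0)
  nb #.#: next=.  (t=0,i=2, bit5=0)
  nb #..: next=#  (t=0,i=7, bit4=1)
  nb .##: next=#  (t=0,i=3, bit3=1)
  nb .#.: next=.  (t=0,i=6, bit2=0)
  nb ..#: next=#  (t=0,i=8, bit1=1)
  nb ...: next=.  (t=0,i=12, bit0=0)
  bits 00011010 = 26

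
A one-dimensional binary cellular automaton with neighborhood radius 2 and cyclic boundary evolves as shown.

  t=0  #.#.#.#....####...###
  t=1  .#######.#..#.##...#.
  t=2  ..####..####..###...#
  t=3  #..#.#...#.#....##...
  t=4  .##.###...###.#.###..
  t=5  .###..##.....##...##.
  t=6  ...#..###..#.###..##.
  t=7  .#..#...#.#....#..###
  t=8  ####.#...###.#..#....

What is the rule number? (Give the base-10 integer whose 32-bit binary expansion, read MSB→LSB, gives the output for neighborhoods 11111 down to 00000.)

2641672002

  ##### -> #   bit 31 = 1  t=1,i=3
  ####. -> .   bit 30 = 0  t=0,i=13
  ###.# -> .   bit 29 = 0  t=0,i=0
  ###.. -> #   bit 28 = 1  t=0,i=14
  ##.## -> #   bit 27 = 1  t=4,i=3
  ##.#. -> #   bit 26 = 1  t=0,i=1
  ##..# -> .   bit 25 = 0  t=2,i=6
  ##... -> #   bit 24 = 1  t=0,i=15
  #.### -> .   bit 23 = 0  t=4,i=4
  #.##. -> #   bit 22 = 1  t=1,i=14
  #.#.# -> #   bit 21 = 1  t=0,i=2
  #.#.. -> #   bit 20 = 1  t=0,i=6
  #..## -> .   bit 19 = 0  t=1,i=0
  #..#. -> #   bit 18 = 1  t=1,i=11
  #...# -> .   bit 17 = 0  t=0,i=16
  #.... -> .   bit 16 = 0  t=0,i=8
  .#### -> #   bit 15 = 1  t=0,i=12
  .###. -> .   bit 14 = 0  t=2,i=15
  .##.# -> #   bit 13 = 1  t=4,i=2
  .##.. -> #   bit 12 = 1  t=1,i=15
  .#.## -> .   bit 11 = 0  t=1,i=13
  .#.#. -> #   bit 10 = 1  t=0,i=3
  .#..# -> #   bit 9 = 1  t=1,i=10
  .#... -> #   bit 8 = 1  t=0,i=7
  ..### -> .   bit 7 = 0  t=0,i=11
  ..##. -> #   bit 6 = 1  t=3,i=16
  ..#.# -> .   bit 5 = 0  t=1,i=12
  ..#.. -> .   bit 4 = 0  t=1,i=19
  ...## -> .   bit 3 = 0  t=0,i=10
  ...#. -> .   bit 2 = 0  t=1,i=18
  ....# -> #   bit 1 = 1  t=0,i=9
  ..... -> .   bit 0 = 0  t=5,i=10
  bits 10011101011101001011011101000010 = 2641672002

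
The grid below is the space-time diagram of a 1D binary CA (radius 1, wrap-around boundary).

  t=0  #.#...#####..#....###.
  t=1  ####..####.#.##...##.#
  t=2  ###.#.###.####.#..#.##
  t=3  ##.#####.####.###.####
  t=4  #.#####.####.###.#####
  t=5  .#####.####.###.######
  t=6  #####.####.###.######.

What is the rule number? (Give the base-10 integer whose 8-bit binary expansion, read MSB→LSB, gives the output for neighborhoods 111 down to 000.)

188

  ### -> #   bit 7 = 1  t=0,i=7
  ##. -> .   bit 6 = 0  t=0,i=10
  #.# -> #   bit 5 = 1  t=0,i=1
  #.. -> #   bit 4 = 1  t=0,i=3
  .## -> #   bit 3 = 1  t=0,i=6
  .#. -> #   bit 2 = 1  t=0,i=0
  ..# -> .   bit 1 = 0  t=0,i=5
  ... -> .   bit 0 = 0  t=0,i=4
  bits 10111100 = 188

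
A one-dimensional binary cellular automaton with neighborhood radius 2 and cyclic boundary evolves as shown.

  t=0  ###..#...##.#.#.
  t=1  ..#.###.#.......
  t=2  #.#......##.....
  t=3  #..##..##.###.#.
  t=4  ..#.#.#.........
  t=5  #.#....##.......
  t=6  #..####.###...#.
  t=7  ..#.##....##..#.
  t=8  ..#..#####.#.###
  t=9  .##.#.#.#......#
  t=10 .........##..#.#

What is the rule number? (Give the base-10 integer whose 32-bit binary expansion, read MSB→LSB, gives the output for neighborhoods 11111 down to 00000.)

1359843642

  nb #####: next=.  (t=8,i=7, bit31=0)
  nb ####.: next=#  (t=6,i=5, bit30=1)
  nb ###.#: next=.  (t=1,i=6, bit29=0)
  nb ###..: next=#  (t=0,i=2, bit28=1)
  nb ##.##: next=.  (t=3,i=9, bit27=0)
  nb ##.#.: next=.  (t=0,i=11, bit26=0)
  nb ##..#: next=.  (t=0,i=3, bit25=0)
  nb ##...: next=#  (t=2,i=11, bit24=1)
  nb #.###: next=.  (t=0,i=0, bit23=0)
  nb #.##.: next=.  (t=7,i=4, bit22=0)
  nb #.#.#: next=.  (t=0,i=12, bit21=0)
  nb #.#..: next=.  (t=1,i=8, bit20=0)
  nb #..##: next=#  (t=3,i=2, bit19=1)
  nb #..#.: next=#  (t=0,i=4, bit18=1)
  nb #...#: next=.  (t=0,i=7, bit17=0)
  nb #....: next=#  (t=1,i=10, bit16=1)
  nb .####: next=#  (t=6,i=4, bit15=1)
  nb .###.: next=.  (t=0,i=1, bit14=0)
  nb .##.#: next=.  (t=0,i=10, bit13=0)
  nb .##..: next=#  (t=2,i=10, bit12=1)
  nb .#.##: next=.  (t=0,i=15, bit11=0)
  nb .#.#.: next=.  (t=0,i=13, bit10=0)
  nb .#..#: next=.  (t=3,i=1, bit9=0)
  nb .#...: next=#  (t=0,i=6, bit8=1)
  nb ..###: next=.  (t=6,i=3, bit7=0)
  nb ..##.: next=.  (t=0,i=9, bit6=0)
  nb ..#.#: next=#  (t=1,i=2, bit5=1)
  nb ..#..: next=#  (t=0,i=5, bit4=1)
  nb ...##: next=#  (t=0,i=8, bit3=1)
  nb ...#.: next=.  (t=1,i=1, bit2=0)
  nb ....#: next=#  (t=1,i=0, bit1=1)
  nb .....: next=.  (t=1,i=11, bit0=0)
  bits 01010001000011011001000100111010 = 1359843642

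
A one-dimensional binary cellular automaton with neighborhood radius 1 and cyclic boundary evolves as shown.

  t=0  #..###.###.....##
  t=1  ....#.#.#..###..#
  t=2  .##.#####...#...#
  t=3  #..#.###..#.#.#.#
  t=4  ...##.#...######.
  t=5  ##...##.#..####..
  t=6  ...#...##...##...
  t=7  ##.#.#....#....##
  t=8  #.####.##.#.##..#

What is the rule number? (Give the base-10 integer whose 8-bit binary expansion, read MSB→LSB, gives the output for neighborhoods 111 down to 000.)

165

  ### -> #   bit 7 = 1  t=0,i=4
  ##. -> .   bit 6 = 0  t=0,i=0
  #.# -> #   bit 5 = 1  t=0,i=6
  #.. -> .   bit 4 = 0  t=0,i=1
  .## -> .   bit 3 = 0  t=0,i=3
  .#. -> #   bit 2 = 1  t=1,i=4
  ..# -> .   bit 1 = 0  t=0,i=2
  ... -> #   bit 0 = 1  t=0,i=11
  bits 10100101 = 165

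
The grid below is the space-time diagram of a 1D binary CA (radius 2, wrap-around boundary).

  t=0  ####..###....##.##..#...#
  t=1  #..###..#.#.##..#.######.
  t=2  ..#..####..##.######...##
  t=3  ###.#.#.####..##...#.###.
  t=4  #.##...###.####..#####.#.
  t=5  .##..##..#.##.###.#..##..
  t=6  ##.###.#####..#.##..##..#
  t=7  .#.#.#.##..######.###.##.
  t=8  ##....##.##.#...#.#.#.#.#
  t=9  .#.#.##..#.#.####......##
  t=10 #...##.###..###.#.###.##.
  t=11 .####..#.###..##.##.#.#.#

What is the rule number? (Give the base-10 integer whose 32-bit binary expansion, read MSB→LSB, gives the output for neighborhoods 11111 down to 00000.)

919570813

  #####|.  b31=0 t=0,i=1
  ####.|.  b30=0 t=0,i=2
  ###.#|#  b29=1 t=1,i=23
  ###..|#  b28=1 t=0,i=3
  ##.##|.  b27=0 t=0,i=15
  ##.#.|#  b26=1 t=1,i=24
  ##..#|#  b25=1 t=0,i=4
  ##...|.  b24=0 t=0,i=9
  #.###|#  b23=1 t=1,i=18
  #.##.|#  b22=1 t=0,i=16
  #.#.#|.  b21=0 t=1,i=10
  #.#..|.  b20=0 t=1,i=0
  #..##|#  b19=1 t=0,i=5
  #..#.|#  b18=1 t=0,i=19
  #...#|#  b17=1 t=0,i=22
  #....|#  b16=1 t=0,i=10
  .####|#  b15=1 t=0,i=0
  .###.|.  b14=0 t=0,i=7
  .##.#|.  b13=0 t=0,i=14
  .##..|.  b12=0 t=0,i=17
  .#.##|#  b11=1 t=1,i=11
  .#.#.|.  b10=0 t=1,i=9
  .#..#|.  b9=0 t=1,i=1
  .#...|#  b8=1 t=0,i=21
  ..###|.  b7=0 t=0,i=6
  ..##.|#  b6=1 t=0,i=13
  ..#.#|#  b5=1 t=1,i=8
  ..#..|#  b4=1 t=0,i=20
  ...##|#  b3=1 t=0,i=12
  ...#.|#  b2=1 t=3,i=18
  ....#|.  b1=0 t=0,i=11
  .....|#  b0=1 t=9,i=19
  bits 00110110110011111000100101111101 = 919570813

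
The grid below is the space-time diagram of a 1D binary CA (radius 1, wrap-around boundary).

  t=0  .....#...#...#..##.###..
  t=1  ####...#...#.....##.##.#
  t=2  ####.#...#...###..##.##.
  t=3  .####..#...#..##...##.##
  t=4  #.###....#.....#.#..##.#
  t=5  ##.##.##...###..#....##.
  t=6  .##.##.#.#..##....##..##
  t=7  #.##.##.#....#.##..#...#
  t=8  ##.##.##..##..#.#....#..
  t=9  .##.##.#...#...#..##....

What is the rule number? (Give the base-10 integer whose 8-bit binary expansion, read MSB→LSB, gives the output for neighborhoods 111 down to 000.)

  [7] ### => #  t=0,i=20
  [6] ##. => #  t=0,i=17
  [5] #.# => #  t=0,i=18
  [4] #.. => .  t=0,i=6
  [3] .## => .  t=0,i=16
  [2] .#. => .  t=0,i=5
  [1] ..# => .  t=0,i=4
  [0] ... => #  t=0,i=0
  bits 11100001 = 225

225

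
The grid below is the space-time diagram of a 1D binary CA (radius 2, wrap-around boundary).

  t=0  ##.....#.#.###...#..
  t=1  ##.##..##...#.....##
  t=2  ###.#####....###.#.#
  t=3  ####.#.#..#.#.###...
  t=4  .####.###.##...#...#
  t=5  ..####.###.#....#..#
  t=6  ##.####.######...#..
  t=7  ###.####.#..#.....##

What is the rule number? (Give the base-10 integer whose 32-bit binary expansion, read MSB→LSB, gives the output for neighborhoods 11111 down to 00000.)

  ##### -> .   bit 31 = 0  t=2,i=6
  ####. -> #   bit 30 = 1  t=1,i=0
  ###.# -> #   bit 29 = 1  t=1,i=1
  ###.. -> .   bit 28 = 0  t=0,i=13
  ##.## -> #   bit 27 = 1  t=1,i=2
  ##.#. -> #   bit 26 = 1  t=2,i=16
  ##..# -> #   bit 25 = 1  t=1,i=5
  ##... -> .   bit 24 = 0  t=0,i=2
  #.### -> .   bit 23 = 0  t=0,i=11
  #.##. -> .   bit 22 = 0  t=1,i=3
  #.#.# -> .   bit 21 = 0  t=0,i=9
  #.#.. -> #   bit 20 = 1  t=3,i=7
  #..## -> #   bit 19 = 1  t=0,i=19
  #..#. -> .   bit 18 = 0  t=3,i=9
  #...# -> .   bit 17 = 0  t=0,i=15
  #.... -> #   bit 16 = 1  t=0,i=3
  .#### -> #   bit 15 = 1  t=1,i=19
  .###. -> #   bit 14 = 1  t=0,i=12
  .##.# -> #   bit 13 = 1  t=6,i=1
  .##.. -> #   bit 12 = 1  t=0,i=1
  .#.## -> .   bit 11 = 0  t=0,i=10
  .#.#. -> #   bit 10 = 1  t=0,i=8
  .#..# -> #   bit 9 = 1  t=0,i=18
  .#... -> #   bit 8 = 1  t=1,i=13
  ..### -> .   bit 7 = 0  t=1,i=18
  ..##. -> #   bit 6 = 1  t=0,i=0
  ..#.# -> #   bit 5 = 1  t=0,i=7
  ..#.. -> .   bit 4 = 0  t=0,i=17
  ...## -> #   bit 3 = 1  t=1,i=17
  ...#. -> .   bit 2 = 0  t=0,i=6
  ....# -> .   bit 1 = 0  t=0,i=5
  ..... -> #   bit 0 = 1  t=0,i=4
  bits 01101110000110011111011101101001 = 1847195497

1847195497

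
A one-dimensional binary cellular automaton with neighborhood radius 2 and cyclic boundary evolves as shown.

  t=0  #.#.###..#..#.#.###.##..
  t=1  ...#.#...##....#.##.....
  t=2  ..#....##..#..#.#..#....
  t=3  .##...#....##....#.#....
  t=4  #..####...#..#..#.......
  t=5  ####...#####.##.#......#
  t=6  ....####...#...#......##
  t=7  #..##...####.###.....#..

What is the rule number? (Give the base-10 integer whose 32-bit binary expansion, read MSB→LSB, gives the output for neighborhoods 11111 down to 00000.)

621431452

  ##### -> .   bit 31 = 0  t=5,i=1
  ####. -> .   bit 30 = 0  t=4,i=5
  ###.# -> #   bit 29 = 1  t=0,i=18
  ###.. -> .   bit 28 = 0  t=0,i=6
  ##.## -> .   bit 27 = 0  t=0,i=19
  ##.#. -> #   bit 26 = 1  t=5,i=15
  ##..# -> .   bit 25 = 0  t=0,i=7
  ##... -> #   bit 24 = 1  t=1,i=11
  #.### -> .   bit 23 = 0  t=0,i=4
  #.##. -> .   bit 22 = 0  t=0,i=20
  #.#.# -> .   bit 21 = 0  t=0,i=2
  #.#.. -> .   bit 20 = 0  t=1,i=5
  #..## -> #   bit 19 = 1  t=4,i=2
  #..#. -> .   bit 18 = 0  t=0,i=8
  #...# -> #   bit 17 = 1  t=1,i=7
  #.... -> .   bit 16 = 0  t=1,i=12
  .#### -> .   bit 15 = 0  t=4,i=4
  .###. -> #   bit 14 = 1  t=0,i=5
  .##.# -> .   bit 13 = 0  t=5,i=14
  .##.. -> .   bit 12 = 0  t=0,i=21
  .#.## -> #   bit 11 = 1  t=0,i=3
  .#.#. -> .   bit 10 = 0  t=0,i=1
  .#..# -> #   bit 9 = 1  t=0,i=10
  .#... -> .   bit 8 = 0  t=1,i=6
  ..### -> #   bit 7 = 1  t=4,i=3
  ..##. -> .   bit 6 = 0  t=1,i=9
  ..#.# -> .   bit 5 = 0  t=0,i=0
  ..#.. -> #   bit 4 = 1  t=0,i=9
  ...## -> #   bit 3 = 1  t=1,i=8
  ...#. -> #   bit 2 = 1  t=1,i=2
  ....# -> .   bit 1 = 0  t=1,i=1
  ..... -> .   bit 0 = 0  t=1,i=0
  bits 00100101000010100100101010011100 = 621431452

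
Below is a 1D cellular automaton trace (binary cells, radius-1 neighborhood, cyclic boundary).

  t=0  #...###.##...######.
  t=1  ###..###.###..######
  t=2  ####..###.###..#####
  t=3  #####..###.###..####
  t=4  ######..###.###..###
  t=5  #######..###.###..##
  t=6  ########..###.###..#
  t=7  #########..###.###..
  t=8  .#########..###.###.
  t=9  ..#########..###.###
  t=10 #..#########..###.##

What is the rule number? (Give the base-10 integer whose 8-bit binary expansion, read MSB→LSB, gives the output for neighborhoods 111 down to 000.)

  nb ###: next=#  (t=0,i=5, bit7=1)
  nb ##.: next=#  (t=0,i=6, bit6=1)
  nb #.#: next=#  (t=0,i=7, bit5=1)
  nb #..: next=#  (t=0,i=1, bit4=1)
  nb .##: next=.  (t=0,i=4, bit3=0)
  nb .#.: next=#  (t=0,i=0, bit2=1)
  nb ..#: next=.  (t=0,i=3, bit1=0)
  nb ...: next=#  (t=0,i=2, bit0=1)
  bits 11110101 = 245

245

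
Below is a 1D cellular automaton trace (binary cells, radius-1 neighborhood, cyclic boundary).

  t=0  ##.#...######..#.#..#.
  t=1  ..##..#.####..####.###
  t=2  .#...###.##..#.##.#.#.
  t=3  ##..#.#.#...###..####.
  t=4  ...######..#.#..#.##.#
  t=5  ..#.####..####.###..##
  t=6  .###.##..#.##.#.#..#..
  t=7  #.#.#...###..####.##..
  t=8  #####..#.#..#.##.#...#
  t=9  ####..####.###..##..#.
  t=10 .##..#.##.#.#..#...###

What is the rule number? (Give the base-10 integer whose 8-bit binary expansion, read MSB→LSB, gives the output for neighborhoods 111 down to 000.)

166

  nb ###: next=#  (t=0,i=8, bit7=1)
  nb ##.: next=.  (t=0,i=1, bit6=0)
  nb #.#: next=#  (t=0,i=2, bit5=1)
  nb #..: next=.  (t=0,i=4, bit4=0)
  nb .##: next=.  (t=0,i=0, bit3=0)
  nb .#.: next=#  (t=0,i=3, bit2=1)
  nb ..#: next=#  (t=0,i=6, bit1=1)
  nb ...: next=.  (t=0,i=5, bit0=0)
  bits 10100110 = 166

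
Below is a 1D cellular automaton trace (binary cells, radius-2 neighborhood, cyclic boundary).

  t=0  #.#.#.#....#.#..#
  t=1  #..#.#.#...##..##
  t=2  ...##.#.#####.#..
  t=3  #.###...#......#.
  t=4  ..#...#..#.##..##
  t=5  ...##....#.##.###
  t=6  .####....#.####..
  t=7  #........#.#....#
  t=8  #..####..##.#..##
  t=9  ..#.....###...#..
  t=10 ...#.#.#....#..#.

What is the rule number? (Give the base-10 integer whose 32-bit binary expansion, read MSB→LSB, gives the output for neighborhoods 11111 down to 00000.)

147469673

  [31] ##### => .  t=2,i=10
  [30] ####. => .  t=2,i=11
  [29] ###.# => .  t=2,i=12
  [28] ###.. => .  t=1,i=0
  [27] ##.## => #  t=5,i=13
  [26] ##.#. => .  t=0,i=1
  [25] ##..# => .  t=1,i=1
  [24] ##... => .  t=3,i=5
  [23] #.### => #  t=2,i=8
  [22] #.##. => #  t=4,i=11
  [21] #.#.# => .  t=0,i=2
  [20] #.#.. => .  t=0,i=6
  [19] #..## => #  t=0,i=15
  [18] #..#. => .  t=1,i=2
  [17] #...# => #  t=1,i=9
  [16] #.... => .  t=0,i=8
  [15] .#### => .  t=2,i=9
  [14] .###. => .  t=1,i=16
  [13] .##.# => #  t=0,i=0
  [12] .##.. => #  t=1,i=12
  [11] .#.## => .  t=2,i=7
  [10] .#.#. => #  t=0,i=3
  [9] .#..# => .  t=0,i=14
  [8] .#... => #  t=0,i=7
  [7] ..### => .  t=1,i=15
  [6] ..##. => #  t=0,i=16
  [5] ..#.# => #  t=0,i=11
  [4] ..#.. => .  t=3,i=8
  [3] ...## => #  t=1,i=10
  [2] ...#. => .  t=0,i=10
  [1] ....# => .  t=0,i=9
  [0] ..... => #  t=2,i=0
  bits 00001000110010100011010101101001 = 147469673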